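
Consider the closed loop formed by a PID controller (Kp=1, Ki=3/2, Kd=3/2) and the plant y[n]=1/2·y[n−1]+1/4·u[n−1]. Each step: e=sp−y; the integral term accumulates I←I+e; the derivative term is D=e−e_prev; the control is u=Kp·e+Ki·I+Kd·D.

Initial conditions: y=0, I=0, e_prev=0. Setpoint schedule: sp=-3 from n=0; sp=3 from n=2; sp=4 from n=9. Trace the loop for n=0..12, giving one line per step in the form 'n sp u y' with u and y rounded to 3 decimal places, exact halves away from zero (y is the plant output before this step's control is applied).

0 -3 -12.000 0.000
1 -3 0.000 -3.000
2 3 13.500 -1.500
3 3 -3.000 2.625
4 3 12.000 0.563
5 3 1.688 3.281
6 3 10.219 2.063
7 3 3.703 3.586
8 3 8.578 2.719
9 4 8.559 3.504
10 4 7.430 3.892
11 4 8.527 3.803
12 4 7.769 4.033

(exact arithmetic carried between steps; '≈' marks a value shown rounded to 6 d.p. or computed from one; I and e_prev carry over from the previous line; the table rounds u and y to 3 d.p., halves away from zero)
n=0: y=0, sp=-3, e=sp−y=-3; I=-3, D=e−e_prev=-3; u=1·(-3)+3/2·(-3)+3/2·(-3)=-12; next y=1/2·0+1/4·(-12)=-3
n=1: y=-3, sp=-3, e=sp−y=0; I=-3, D=e−e_prev=3; u=1·0+3/2·(-3)+3/2·3=0; next y=1/2·(-3)+1/4·0=-1.5
n=2: y=-1.5, sp=3, e=sp−y=4.5; I=1.5, D=e−e_prev=4.5; u=1·4.5+3/2·1.5+3/2·4.5=13.5; next y=1/2·(-1.5)+1/4·13.5=2.625
n=3: y=2.625, sp=3, e=sp−y=0.375; I=1.875, D=e−e_prev=-4.125; u=1·0.375+3/2·1.875+3/2·(-4.125)=-3; next y=1/2·2.625+1/4·(-3)=0.5625
n=4: y=0.5625, sp=3, e=sp−y=2.4375; I=4.3125, D=e−e_prev=2.0625; u=1·2.4375+3/2·4.3125+3/2·2.0625=12; next y=1/2·0.5625+1/4·12=3.28125
n=5: y=3.28125, sp=3, e=sp−y=-0.28125; I=4.03125, D=e−e_prev=-2.71875; u=1·(-0.28125)+3/2·4.03125+3/2·(-2.71875)=1.6875; next y=1/2·3.28125+1/4·1.6875=2.0625
n=6: y=2.0625, sp=3, e=sp−y=0.9375; I=4.96875, D=e−e_prev=1.21875; u=1·0.9375+3/2·4.96875+3/2·1.21875=10.21875; next y=1/2·2.0625+1/4·10.21875≈3.585938
n=7: y≈3.585938, sp=3, e=sp−y≈-0.585938; I≈4.382813, D=e−e_prev≈-1.523438; u=1·(-0.585938)+3/2·4.382813+3/2·(-1.523438)≈3.703125; next y=1/2·3.585938+1/4·3.703125≈2.71875
n=8: y=2.71875, sp=3, e=sp−y=0.28125; I≈4.664063, D=e−e_prev≈0.867188; u=1·0.28125+3/2·4.664063+3/2·0.867188≈8.578125; next y=1/2·2.71875+1/4·8.578125≈3.503906
n=9: y≈3.503906, sp=4, e=sp−y≈0.496094; I≈5.160156, D=e−e_prev≈0.214844; u=1·0.496094+3/2·5.160156+3/2·0.214844≈8.558594; next y=1/2·3.503906+1/4·8.558594≈3.891602
n=10: y≈3.891602, sp=4, e=sp−y≈0.108398; I≈5.268555, D=e−e_prev≈-0.387695; u=1·0.108398+3/2·5.268555+3/2·(-0.387695)≈7.429688; next y=1/2·3.891602+1/4·7.429688≈3.803223
n=11: y≈3.803223, sp=4, e=sp−y≈0.196777; I≈5.465332, D=e−e_prev≈0.088379; u=1·0.196777+3/2·5.465332+3/2·0.088379≈8.527344; next y=1/2·3.803223+1/4·8.527344≈4.033447
n=12: y≈4.033447, sp=4, e=sp−y≈-0.033447; I≈5.431885, D=e−e_prev≈-0.230225; u=1·(-0.033447)+3/2·5.431885+3/2·(-0.230225)≈7.769043; next y=1/2·4.033447+1/4·7.769043≈3.958984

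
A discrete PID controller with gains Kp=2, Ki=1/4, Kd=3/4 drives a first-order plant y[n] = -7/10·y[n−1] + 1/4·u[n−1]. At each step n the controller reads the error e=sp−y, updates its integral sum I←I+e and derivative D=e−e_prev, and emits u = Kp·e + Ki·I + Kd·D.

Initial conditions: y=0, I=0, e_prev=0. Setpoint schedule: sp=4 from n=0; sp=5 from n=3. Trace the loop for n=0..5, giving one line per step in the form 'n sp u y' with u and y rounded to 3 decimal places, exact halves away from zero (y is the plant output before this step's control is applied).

(exact arithmetic carried between steps; '≈' marks a value shown rounded to 6 d.p. or computed from one; I and e_prev carry over from the previous line; the table rounds u and y to 3 d.p., halves away from zero)
n=0: y=0, sp=4, e=sp−y=4; I=4, D=e−e_prev=4; u=2·4+1/4·4+3/4·4=12; next y=-7/10·0+1/4·12=3
n=1: y=3, sp=4, e=sp−y=1; I=5, D=e−e_prev=-3; u=2·1+1/4·5+3/4·(-3)=1; next y=-7/10·3+1/4·1=-1.85
n=2: y=-1.85, sp=4, e=sp−y=5.85; I=10.85, D=e−e_prev=4.85; u=2·5.85+1/4·10.85+3/4·4.85=18.05; next y=-7/10·(-1.85)+1/4·18.05=5.8075
n=3: y=5.8075, sp=5, e=sp−y=-0.8075; I=10.0425, D=e−e_prev=-6.6575; u=2·(-0.8075)+1/4·10.0425+3/4·(-6.6575)=-4.0975; next y=-7/10·5.8075+1/4·(-4.0975)=-5.089625
n=4: y=-5.089625, sp=5, e=sp−y=10.089625; I=20.132125, D=e−e_prev=10.897125; u=2·10.089625+1/4·20.132125+3/4·10.897125=33.385125; next y=-7/10·(-5.089625)+1/4·33.385125≈11.909019
n=5: y≈11.909019, sp=5, e=sp−y≈-6.909019; I≈13.223106, D=e−e_prev≈-16.998644; u=2·(-6.909019)+1/4·13.223106+3/4·(-16.998644)≈-23.261244; next y=-7/10·11.909019+1/4·(-23.261244)≈-14.151624

0 4 12.000 0.000
1 4 1.000 3.000
2 4 18.050 -1.850
3 5 -4.098 5.808
4 5 33.385 -5.090
5 5 -23.261 11.909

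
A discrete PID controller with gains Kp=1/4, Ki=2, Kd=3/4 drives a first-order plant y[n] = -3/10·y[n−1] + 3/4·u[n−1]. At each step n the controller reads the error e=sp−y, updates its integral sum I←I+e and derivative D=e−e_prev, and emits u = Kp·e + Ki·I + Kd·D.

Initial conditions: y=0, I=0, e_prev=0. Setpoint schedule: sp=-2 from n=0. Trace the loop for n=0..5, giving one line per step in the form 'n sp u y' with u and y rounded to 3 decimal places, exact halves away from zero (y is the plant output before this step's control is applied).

(exact arithmetic carried between steps; '≈' marks a value shown rounded to 6 d.p. or computed from one; I and e_prev carry over from the previous line; the table rounds u and y to 3 d.p., halves away from zero)
n=0: y=0, sp=-2, e=sp−y=-2; I=-2, D=e−e_prev=-2; u=1/4·(-2)+2·(-2)+3/4·(-2)=-6; next y=-3/10·0+3/4·(-6)=-4.5
n=1: y=-4.5, sp=-2, e=sp−y=2.5; I=0.5, D=e−e_prev=4.5; u=1/4·2.5+2·0.5+3/4·4.5=5; next y=-3/10·(-4.5)+3/4·5=5.1
n=2: y=5.1, sp=-2, e=sp−y=-7.1; I=-6.6, D=e−e_prev=-9.6; u=1/4·(-7.1)+2·(-6.6)+3/4·(-9.6)=-22.175; next y=-3/10·5.1+3/4·(-22.175)=-18.16125
n=3: y=-18.16125, sp=-2, e=sp−y=16.16125; I=9.56125, D=e−e_prev=23.26125; u=1/4·16.16125+2·9.56125+3/4·23.26125=40.60875; next y=-3/10·(-18.16125)+3/4·40.60875≈35.904938
n=4: y≈35.904938, sp=-2, e=sp−y≈-37.904938; I≈-28.343688, D=e−e_prev≈-54.066188; u=1/4·(-37.904938)+2·(-28.343688)+3/4·(-54.066188)≈-106.71325; next y=-3/10·35.904938+3/4·(-106.71325)≈-90.806419
n=5: y≈-90.806419, sp=-2, e=sp−y≈88.806419; I≈60.462731, D=e−e_prev≈126.711356; u=1/4·88.806419+2·60.462731+3/4·126.711356≈238.160584; next y=-3/10·(-90.806419)+3/4·238.160584≈205.862364

0 -2 -6.000 0.000
1 -2 5.000 -4.500
2 -2 -22.175 5.100
3 -2 40.609 -18.161
4 -2 -106.713 35.905
5 -2 238.161 -90.806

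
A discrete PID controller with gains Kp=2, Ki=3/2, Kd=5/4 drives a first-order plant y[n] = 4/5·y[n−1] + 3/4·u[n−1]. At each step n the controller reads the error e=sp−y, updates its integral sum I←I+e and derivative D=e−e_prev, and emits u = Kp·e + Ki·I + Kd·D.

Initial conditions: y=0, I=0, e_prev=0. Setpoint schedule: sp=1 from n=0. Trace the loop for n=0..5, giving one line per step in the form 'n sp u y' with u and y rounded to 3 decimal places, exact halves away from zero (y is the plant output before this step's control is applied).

0 1 4.750 0.000
1 1 -11.922 3.563
2 1 34.544 -6.091
3 1 -95.735 21.035
4 1 269.159 -54.974
5 1 -752.995 157.891

(exact arithmetic carried between steps; '≈' marks a value shown rounded to 6 d.p. or computed from one; I and e_prev carry over from the previous line; the table rounds u and y to 3 d.p., halves away from zero)
n=0: y=0, sp=1, e=sp−y=1; I=1, D=e−e_prev=1; u=2·1+3/2·1+5/4·1=4.75; next y=4/5·0+3/4·4.75=3.5625
n=1: y=3.5625, sp=1, e=sp−y=-2.5625; I=-1.5625, D=e−e_prev=-3.5625; u=2·(-2.5625)+3/2·(-1.5625)+5/4·(-3.5625)=-11.921875; next y=4/5·3.5625+3/4·(-11.921875)≈-6.091406
n=2: y≈-6.091406, sp=1, e=sp−y≈7.091406; I≈5.528906, D=e−e_prev≈9.653906; u=2·7.091406+3/2·5.528906+5/4·9.653906≈34.543555; next y=4/5·(-6.091406)+3/4·34.543555≈21.034541
n=3: y≈21.034541, sp=1, e=sp−y≈-20.034541; I≈-14.505635, D=e−e_prev≈-27.125947; u=2·(-20.034541)+3/2·(-14.505635)+5/4·(-27.125947)≈-95.734968; next y=4/5·21.034541+3/4·(-95.734968)≈-54.973593
n=4: y≈-54.973593, sp=1, e=sp−y≈55.973593; I≈41.467959, D=e−e_prev≈76.008134; u=2·55.973593+3/2·41.467959+5/4·76.008134≈269.159293; next y=4/5·(-54.973593)+3/4·269.159293≈157.890595
n=5: y≈157.890595, sp=1, e=sp−y≈-156.890595; I≈-115.422636, D=e−e_prev≈-212.864188; u=2·(-156.890595)+3/2·(-115.422636)+5/4·(-212.864188)≈-752.995379; next y=4/5·157.890595+3/4·(-752.995379)≈-438.434059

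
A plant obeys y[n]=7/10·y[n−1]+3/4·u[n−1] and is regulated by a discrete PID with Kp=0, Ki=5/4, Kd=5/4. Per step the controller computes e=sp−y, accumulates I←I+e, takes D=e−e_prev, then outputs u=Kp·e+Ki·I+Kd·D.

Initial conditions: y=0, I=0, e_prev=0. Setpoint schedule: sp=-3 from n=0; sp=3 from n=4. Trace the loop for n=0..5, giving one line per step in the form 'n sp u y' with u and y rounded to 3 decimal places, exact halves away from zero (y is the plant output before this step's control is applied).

0 -3 -7.500 0.000
1 -3 6.563 -5.625
2 -3 -13.711 0.984
3 -3 16.017 -9.594
4 3 -11.191 5.297
5 3 22.007 -4.685

(exact arithmetic carried between steps; '≈' marks a value shown rounded to 6 d.p. or computed from one; I and e_prev carry over from the previous line; the table rounds u and y to 3 d.p., halves away from zero)
n=0: y=0, sp=-3, e=sp−y=-3; I=-3, D=e−e_prev=-3; u=0·(-3)+5/4·(-3)+5/4·(-3)=-7.5; next y=7/10·0+3/4·(-7.5)=-5.625
n=1: y=-5.625, sp=-3, e=sp−y=2.625; I=-0.375, D=e−e_prev=5.625; u=0·2.625+5/4·(-0.375)+5/4·5.625=6.5625; next y=7/10·(-5.625)+3/4·6.5625=0.984375
n=2: y=0.984375, sp=-3, e=sp−y=-3.984375; I=-4.359375, D=e−e_prev=-6.609375; u=0·(-3.984375)+5/4·(-4.359375)+5/4·(-6.609375)≈-13.710938; next y=7/10·0.984375+3/4·(-13.710938)≈-9.594141
n=3: y≈-9.594141, sp=-3, e=sp−y≈6.594141; I≈2.234766, D=e−e_prev≈10.578516; u=0·6.594141+5/4·2.234766+5/4·10.578516≈16.016602; next y=7/10·(-9.594141)+3/4·16.016602≈5.296553
n=4: y≈5.296553, sp=3, e=sp−y≈-2.296553; I≈-0.061787, D=e−e_prev≈-8.890693; u=0·(-2.296553)+5/4·(-0.061787)+5/4·(-8.890693)≈-11.190601; next y=7/10·5.296553+3/4·(-11.190601)≈-4.685364
n=5: y≈-4.685364, sp=3, e=sp−y≈7.685364; I≈7.623576, D=e−e_prev≈9.981916; u=0·7.685364+5/4·7.623576+5/4·9.981916≈22.006866; next y=7/10·(-4.685364)+3/4·22.006866≈13.225395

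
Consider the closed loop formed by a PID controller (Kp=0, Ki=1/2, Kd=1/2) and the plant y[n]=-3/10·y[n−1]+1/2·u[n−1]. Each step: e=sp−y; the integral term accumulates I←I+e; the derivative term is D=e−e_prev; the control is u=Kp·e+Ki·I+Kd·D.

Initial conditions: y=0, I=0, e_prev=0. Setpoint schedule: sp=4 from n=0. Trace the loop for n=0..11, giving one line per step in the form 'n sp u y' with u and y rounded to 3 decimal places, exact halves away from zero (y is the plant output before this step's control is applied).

(exact arithmetic carried between steps; '≈' marks a value shown rounded to 6 d.p. or computed from one; I and e_prev carry over from the previous line; the table rounds u and y to 3 d.p., halves away from zero)
n=0: y=0, sp=4, e=sp−y=4; I=4, D=e−e_prev=4; u=0·4+1/2·4+1/2·4=4; next y=-3/10·0+1/2·4=2
n=1: y=2, sp=4, e=sp−y=2; I=6, D=e−e_prev=-2; u=0·2+1/2·6+1/2·(-2)=2; next y=-3/10·2+1/2·2=0.4
n=2: y=0.4, sp=4, e=sp−y=3.6; I=9.6, D=e−e_prev=1.6; u=0·3.6+1/2·9.6+1/2·1.6=5.6; next y=-3/10·0.4+1/2·5.6=2.68
n=3: y=2.68, sp=4, e=sp−y=1.32; I=10.92, D=e−e_prev=-2.28; u=0·1.32+1/2·10.92+1/2·(-2.28)=4.32; next y=-3/10·2.68+1/2·4.32=1.356
n=4: y=1.356, sp=4, e=sp−y=2.644; I=13.564, D=e−e_prev=1.324; u=0·2.644+1/2·13.564+1/2·1.324=7.444; next y=-3/10·1.356+1/2·7.444=3.3152
n=5: y=3.3152, sp=4, e=sp−y=0.6848; I=14.2488, D=e−e_prev=-1.9592; u=0·0.6848+1/2·14.2488+1/2·(-1.9592)=6.1448; next y=-3/10·3.3152+1/2·6.1448=2.07784
n=6: y=2.07784, sp=4, e=sp−y=1.92216; I=16.17096, D=e−e_prev=1.23736; u=0·1.92216+1/2·16.17096+1/2·1.23736=8.70416; next y=-3/10·2.07784+1/2·8.70416=3.728728
n=7: y=3.728728, sp=4, e=sp−y=0.271272; I=16.442232, D=e−e_prev=-1.650888; u=0·0.271272+1/2·16.442232+1/2·(-1.650888)=7.395672; next y=-3/10·3.728728+1/2·7.395672≈2.579218
n=8: y≈2.579218, sp=4, e=sp−y≈1.420782; I≈17.863014, D=e−e_prev≈1.149510; u=0·1.420782+1/2·17.863014+1/2·1.149510≈9.506262; next y=-3/10·2.579218+1/2·9.506262≈3.979366
n=9: y≈3.979366, sp=4, e=sp−y≈0.020634; I≈17.883648, D=e−e_prev≈-1.400148; u=0·0.020634+1/2·17.883648+1/2·(-1.400148)≈8.241750; next y=-3/10·3.979366+1/2·8.241750≈2.927065
n=10: y≈2.927065, sp=4, e=sp−y≈1.072935; I≈18.956583, D=e−e_prev≈1.052301; u=0·1.072935+1/2·18.956583+1/2·1.052301≈10.004442; next y=-3/10·2.927065+1/2·10.004442≈4.124101
n=11: y≈4.124101, sp=4, e=sp−y≈-0.124101; I≈18.832482, D=e−e_prev≈-1.197036; u=0·(-0.124101)+1/2·18.832482+1/2·(-1.197036)≈8.817723; next y=-3/10·4.124101+1/2·8.817723≈3.171631

0 4 4.000 0.000
1 4 2.000 2.000
2 4 5.600 0.400
3 4 4.320 2.680
4 4 7.444 1.356
5 4 6.145 3.315
6 4 8.704 2.078
7 4 7.396 3.729
8 4 9.506 2.579
9 4 8.242 3.979
10 4 10.004 2.927
11 4 8.818 4.124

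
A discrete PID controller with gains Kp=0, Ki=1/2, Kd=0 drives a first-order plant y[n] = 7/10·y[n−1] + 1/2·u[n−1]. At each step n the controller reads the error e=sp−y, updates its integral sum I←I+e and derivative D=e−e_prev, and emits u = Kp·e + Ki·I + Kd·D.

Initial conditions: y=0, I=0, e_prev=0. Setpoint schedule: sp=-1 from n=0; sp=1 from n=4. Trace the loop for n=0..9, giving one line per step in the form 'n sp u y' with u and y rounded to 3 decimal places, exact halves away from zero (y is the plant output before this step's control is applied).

0 -1 -0.500 0.000
1 -1 -0.875 -0.250
2 -1 -1.069 -0.613
3 -1 -1.087 -0.963
4 1 0.022 -1.218
5 1 0.943 -0.842
6 1 1.501 -0.118
7 1 1.667 0.668
8 1 1.517 1.301
9 1 1.182 1.669

(exact arithmetic carried between steps; '≈' marks a value shown rounded to 6 d.p. or computed from one; I and e_prev carry over from the previous line; the table rounds u and y to 3 d.p., halves away from zero)
n=0: y=0, sp=-1, e=sp−y=-1; I=-1, D=e−e_prev=-1; u=0·(-1)+1/2·(-1)+0·(-1)=-0.5; next y=7/10·0+1/2·(-0.5)=-0.25
n=1: y=-0.25, sp=-1, e=sp−y=-0.75; I=-1.75, D=e−e_prev=0.25; u=0·(-0.75)+1/2·(-1.75)+0·0.25=-0.875; next y=7/10·(-0.25)+1/2·(-0.875)=-0.6125
n=2: y=-0.6125, sp=-1, e=sp−y=-0.3875; I=-2.1375, D=e−e_prev=0.3625; u=0·(-0.3875)+1/2·(-2.1375)+0·0.3625=-1.06875; next y=7/10·(-0.6125)+1/2·(-1.06875)=-0.963125
n=3: y=-0.963125, sp=-1, e=sp−y=-0.036875; I=-2.174375, D=e−e_prev=0.350625; u=0·(-0.036875)+1/2·(-2.174375)+0·0.350625≈-1.087188; next y=7/10·(-0.963125)+1/2·(-1.087188)≈-1.217781
n=4: y≈-1.217781, sp=1, e=sp−y≈2.217781; I≈0.043406, D=e−e_prev≈2.254656; u=0·2.217781+1/2·0.043406+0·2.254656≈0.021703; next y=7/10·(-1.217781)+1/2·0.021703≈-0.841595
n=5: y≈-0.841595, sp=1, e=sp−y≈1.841595; I≈1.885002, D=e−e_prev≈-0.376186; u=0·1.841595+1/2·1.885002+0·(-0.376186)≈0.942501; next y=7/10·(-0.841595)+1/2·0.942501≈-0.117866
n=6: y≈-0.117866, sp=1, e=sp−y≈1.117866; I≈3.002868, D=e−e_prev≈-0.723729; u=0·1.117866+1/2·3.002868+0·(-0.723729)≈1.501434; next y=7/10·(-0.117866)+1/2·1.501434≈0.668211
n=7: y≈0.668211, sp=1, e=sp−y≈0.331789; I≈3.334657, D=e−e_prev≈-0.786077; u=0·0.331789+1/2·3.334657+0·(-0.786077)≈1.667329; next y=7/10·0.668211+1/2·1.667329≈1.301412
n=8: y≈1.301412, sp=1, e=sp−y≈-0.301412; I≈3.033246, D=e−e_prev≈-0.633201; u=0·(-0.301412)+1/2·3.033246+0·(-0.633201)≈1.516623; next y=7/10·1.301412+1/2·1.516623≈1.669300
n=9: y≈1.669300, sp=1, e=sp−y≈-0.669300; I≈2.363946, D=e−e_prev≈-0.367888; u=0·(-0.669300)+1/2·2.363946+0·(-0.367888)≈1.181973; next y=7/10·1.669300+1/2·1.181973≈1.759496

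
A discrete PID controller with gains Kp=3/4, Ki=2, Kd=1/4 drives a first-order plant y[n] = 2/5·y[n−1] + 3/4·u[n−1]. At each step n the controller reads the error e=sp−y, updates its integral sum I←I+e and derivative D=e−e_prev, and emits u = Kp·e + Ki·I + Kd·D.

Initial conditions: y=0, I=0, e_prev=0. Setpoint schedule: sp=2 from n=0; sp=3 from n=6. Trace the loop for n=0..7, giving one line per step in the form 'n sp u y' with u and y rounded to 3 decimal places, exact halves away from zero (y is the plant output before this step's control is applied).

0 2 6.000 0.000
1 2 -4.000 4.500
2 2 9.225 -1.200
3 2 -8.716 6.439
4 2 15.517 -3.962
5 2 -17.204 10.053
6 3 29.999 -8.882
7 3 -34.706 18.946

(exact arithmetic carried between steps; '≈' marks a value shown rounded to 6 d.p. or computed from one; I and e_prev carry over from the previous line; the table rounds u and y to 3 d.p., halves away from zero)
n=0: y=0, sp=2, e=sp−y=2; I=2, D=e−e_prev=2; u=3/4·2+2·2+1/4·2=6; next y=2/5·0+3/4·6=4.5
n=1: y=4.5, sp=2, e=sp−y=-2.5; I=-0.5, D=e−e_prev=-4.5; u=3/4·(-2.5)+2·(-0.5)+1/4·(-4.5)=-4; next y=2/5·4.5+3/4·(-4)=-1.2
n=2: y=-1.2, sp=2, e=sp−y=3.2; I=2.7, D=e−e_prev=5.7; u=3/4·3.2+2·2.7+1/4·5.7=9.225; next y=2/5·(-1.2)+3/4·9.225=6.43875
n=3: y=6.43875, sp=2, e=sp−y=-4.43875; I=-1.73875, D=e−e_prev=-7.63875; u=3/4·(-4.43875)+2·(-1.73875)+1/4·(-7.63875)=-8.71625; next y=2/5·6.43875+3/4·(-8.71625)≈-3.961688
n=4: y≈-3.961688, sp=2, e=sp−y≈5.961688; I≈4.222938, D=e−e_prev≈10.400438; u=3/4·5.961688+2·4.222938+1/4·10.400438≈15.51725; next y=2/5·(-3.961688)+3/4·15.51725≈10.053263
n=5: y≈10.053263, sp=2, e=sp−y≈-8.053263; I≈-3.830325, D=e−e_prev≈-14.01495; u=3/4·(-8.053263)+2·(-3.830325)+1/4·(-14.01495)≈-17.204334; next y=2/5·10.053263+3/4·(-17.204334)≈-8.881946
n=6: y≈-8.881946, sp=3, e=sp−y≈11.881946; I≈8.051621, D=e−e_prev≈19.935208; u=3/4·11.881946+2·8.051621+1/4·19.935208≈29.998503; next y=2/5·(-8.881946)+3/4·29.998503≈18.946099
n=7: y≈18.946099, sp=3, e=sp−y≈-15.946099; I≈-7.894478, D=e−e_prev≈-27.828045; u=3/4·(-15.946099)+2·(-7.894478)+1/4·(-27.828045)≈-34.705542; next y=2/5·18.946099+3/4·(-34.705542)≈-18.450717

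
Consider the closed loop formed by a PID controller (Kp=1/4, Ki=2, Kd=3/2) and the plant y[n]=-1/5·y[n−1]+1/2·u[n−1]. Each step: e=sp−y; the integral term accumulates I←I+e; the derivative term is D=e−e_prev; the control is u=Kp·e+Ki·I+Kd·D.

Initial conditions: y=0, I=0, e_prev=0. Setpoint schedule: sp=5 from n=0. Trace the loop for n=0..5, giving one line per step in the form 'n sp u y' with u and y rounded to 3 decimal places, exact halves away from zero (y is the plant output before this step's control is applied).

(exact arithmetic carried between steps; '≈' marks a value shown rounded to 6 d.p. or computed from one; I and e_prev carry over from the previous line; the table rounds u and y to 3 d.p., halves away from zero)
n=0: y=0, sp=5, e=sp−y=5; I=5, D=e−e_prev=5; u=1/4·5+2·5+3/2·5=18.75; next y=-1/5·0+1/2·18.75=9.375
n=1: y=9.375, sp=5, e=sp−y=-4.375; I=0.625, D=e−e_prev=-9.375; u=1/4·(-4.375)+2·0.625+3/2·(-9.375)=-13.90625; next y=-1/5·9.375+1/2·(-13.90625)=-8.828125
n=2: y=-8.828125, sp=5, e=sp−y=13.828125; I=14.453125, D=e−e_prev=18.203125; u=1/4·13.828125+2·14.453125+3/2·18.203125≈59.667969; next y=-1/5·(-8.828125)+1/2·59.667969≈31.599609
n=3: y≈31.599609, sp=5, e=sp−y≈-26.599609; I≈-12.146484, D=e−e_prev≈-40.427734; u=1/4·(-26.599609)+2·(-12.146484)+3/2·(-40.427734)≈-91.584473; next y=-1/5·31.599609+1/2·(-91.584473)≈-52.112158
n=4: y≈-52.112158, sp=5, e=sp−y≈57.112158; I≈44.965674, D=e−e_prev≈83.711768; u=1/4·57.112158+2·44.965674+3/2·83.711768≈229.777039; next y=-1/5·(-52.112158)+1/2·229.777039≈125.310951
n=5: y≈125.310951, sp=5, e=sp−y≈-120.310951; I≈-75.345277, D=e−e_prev≈-177.423109; u=1/4·(-120.310951)+2·(-75.345277)+3/2·(-177.423109)≈-446.902956; next y=-1/5·125.310951+1/2·(-446.902956)≈-248.513668

0 5 18.750 0.000
1 5 -13.906 9.375
2 5 59.668 -8.828
3 5 -91.584 31.600
4 5 229.777 -52.112
5 5 -446.903 125.311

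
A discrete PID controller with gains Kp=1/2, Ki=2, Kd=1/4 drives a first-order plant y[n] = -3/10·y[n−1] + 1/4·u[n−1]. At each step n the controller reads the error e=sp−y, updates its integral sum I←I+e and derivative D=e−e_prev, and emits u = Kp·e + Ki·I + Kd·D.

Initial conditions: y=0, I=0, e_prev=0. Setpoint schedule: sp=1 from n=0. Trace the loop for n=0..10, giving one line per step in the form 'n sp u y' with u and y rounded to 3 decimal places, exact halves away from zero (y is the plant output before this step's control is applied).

0 1 2.750 0.000
1 1 2.609 0.688
2 1 4.070 0.446
3 1 3.914 0.884
4 1 4.724 0.713
5 1 4.557 0.967
6 1 5.011 0.849
7 1 4.874 0.998
8 1 5.132 0.919
9 1 5.032 1.007
10 1 5.181 0.956

(exact arithmetic carried between steps; '≈' marks a value shown rounded to 6 d.p. or computed from one; I and e_prev carry over from the previous line; the table rounds u and y to 3 d.p., halves away from zero)
n=0: y=0, sp=1, e=sp−y=1; I=1, D=e−e_prev=1; u=1/2·1+2·1+1/4·1=2.75; next y=-3/10·0+1/4·2.75=0.6875
n=1: y=0.6875, sp=1, e=sp−y=0.3125; I=1.3125, D=e−e_prev=-0.6875; u=1/2·0.3125+2·1.3125+1/4·(-0.6875)=2.609375; next y=-3/10·0.6875+1/4·2.609375≈0.446094
n=2: y≈0.446094, sp=1, e=sp−y≈0.553906; I≈1.866406, D=e−e_prev≈0.241406; u=1/2·0.553906+2·1.866406+1/4·0.241406≈4.070117; next y=-3/10·0.446094+1/4·4.070117≈0.883701
n=3: y≈0.883701, sp=1, e=sp−y≈0.116299; I≈1.982705, D=e−e_prev≈-0.437607; u=1/2·0.116299+2·1.982705+1/4·(-0.437607)≈3.914158; next y=-3/10·0.883701+1/4·3.914158≈0.713429
n=4: y≈0.713429, sp=1, e=sp−y≈0.286571; I≈2.269276, D=e−e_prev≈0.170272; u=1/2·0.286571+2·2.269276+1/4·0.170272≈4.724405; next y=-3/10·0.713429+1/4·4.724405≈0.967073
n=5: y≈0.967073, sp=1, e=sp−y≈0.032927; I≈2.302203, D=e−e_prev≈-0.253644; u=1/2·0.032927+2·2.302203+1/4·(-0.253644)≈4.557459; next y=-3/10·0.967073+1/4·4.557459≈0.849243
n=6: y≈0.849243, sp=1, e=sp−y≈0.150757; I≈2.452960, D=e−e_prev≈0.117830; u=1/2·0.150757+2·2.452960+1/4·0.117830≈5.010756; next y=-3/10·0.849243+1/4·5.010756≈0.997916
n=7: y≈0.997916, sp=1, e=sp−y≈0.002084; I≈2.455044, D=e−e_prev≈-0.148673; u=1/2·0.002084+2·2.455044+1/4·(-0.148673)≈4.873962; next y=-3/10·0.997916+1/4·4.873962≈0.919116
n=8: y≈0.919116, sp=1, e=sp−y≈0.080884; I≈2.535928, D=e−e_prev≈0.078801; u=1/2·0.080884+2·2.535928+1/4·0.078801≈5.131999; next y=-3/10·0.919116+1/4·5.131999≈1.007265
n=9: y≈1.007265, sp=1, e=sp−y≈-0.007265; I≈2.528663, D=e−e_prev≈-0.088150; u=1/2·(-0.007265)+2·2.528663+1/4·(-0.088150)≈5.031657; next y=-3/10·1.007265+1/4·5.031657≈0.955735
n=10: y≈0.955735, sp=1, e=sp−y≈0.044265; I≈2.572929, D=e−e_prev≈0.051531; u=1/2·0.044265+2·2.572929+1/4·0.051531≈5.180873; next y=-3/10·0.955735+1/4·5.180873≈1.008498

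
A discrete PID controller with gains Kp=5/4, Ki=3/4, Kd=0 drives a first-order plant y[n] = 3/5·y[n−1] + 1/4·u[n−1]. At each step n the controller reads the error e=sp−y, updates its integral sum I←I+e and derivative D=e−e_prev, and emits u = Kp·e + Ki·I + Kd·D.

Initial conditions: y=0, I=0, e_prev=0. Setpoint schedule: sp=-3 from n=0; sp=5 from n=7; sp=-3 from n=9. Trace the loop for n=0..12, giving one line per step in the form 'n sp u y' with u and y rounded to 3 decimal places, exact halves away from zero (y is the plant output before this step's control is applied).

(exact arithmetic carried between steps; '≈' marks a value shown rounded to 6 d.p. or computed from one; I and e_prev carry over from the previous line; the table rounds u and y to 3 d.p., halves away from zero)
n=0: y=0, sp=-3, e=sp−y=-3; I=-3, D=e−e_prev=-3; u=5/4·(-3)+3/4·(-3)+0·(-3)=-6; next y=3/5·0+1/4·(-6)=-1.5
n=1: y=-1.5, sp=-3, e=sp−y=-1.5; I=-4.5, D=e−e_prev=1.5; u=5/4·(-1.5)+3/4·(-4.5)+0·1.5=-5.25; next y=3/5·(-1.5)+1/4·(-5.25)=-2.2125
n=2: y=-2.2125, sp=-3, e=sp−y=-0.7875; I=-5.2875, D=e−e_prev=0.7125; u=5/4·(-0.7875)+3/4·(-5.2875)+0·0.7125=-4.95; next y=3/5·(-2.2125)+1/4·(-4.95)=-2.565
n=3: y=-2.565, sp=-3, e=sp−y=-0.435; I=-5.7225, D=e−e_prev=0.3525; u=5/4·(-0.435)+3/4·(-5.7225)+0·0.3525=-4.835625; next y=3/5·(-2.565)+1/4·(-4.835625)≈-2.747906
n=4: y≈-2.747906, sp=-3, e=sp−y≈-0.252094; I≈-5.974594, D=e−e_prev≈0.182906; u=5/4·(-0.252094)+3/4·(-5.974594)+0·0.182906≈-4.796063; next y=3/5·(-2.747906)+1/4·(-4.796063)≈-2.847759
n=5: y≈-2.847759, sp=-3, e=sp−y≈-0.152241; I≈-6.126834, D=e−e_prev≈0.099853; u=5/4·(-0.152241)+3/4·(-6.126834)+0·0.099853≈-4.785427; next y=3/5·(-2.847759)+1/4·(-4.785427)≈-2.905012
n=6: y≈-2.905012, sp=-3, e=sp−y≈-0.094988; I≈-6.221822, D=e−e_prev≈0.057253; u=5/4·(-0.094988)+3/4·(-6.221822)+0·0.057253≈-4.785101; next y=3/5·(-2.905012)+1/4·(-4.785101)≈-2.939283
n=7: y≈-2.939283, sp=5, e=sp−y≈7.939283; I≈1.717461, D=e−e_prev≈8.034270; u=5/4·7.939283+3/4·1.717461+0·8.034270≈11.212199; next y=3/5·(-2.939283)+1/4·11.212199≈1.039480
n=8: y≈1.039480, sp=5, e=sp−y≈3.960520; I≈5.677980, D=e−e_prev≈-3.978763; u=5/4·3.960520+3/4·5.677980+0·(-3.978763)≈9.209135; next y=3/5·1.039480+1/4·9.209135≈2.925972
n=9: y≈2.925972, sp=-3, e=sp−y≈-5.925972; I≈-0.247991, D=e−e_prev≈-9.886492; u=5/4·(-5.925972)+3/4·(-0.247991)+0·(-9.886492)≈-7.593458; next y=3/5·2.925972+1/4·(-7.593458)≈-0.142781
n=10: y≈-0.142781, sp=-3, e=sp−y≈-2.857219; I≈-3.105210, D=e−e_prev≈3.068753; u=5/4·(-2.857219)+3/4·(-3.105210)+0·3.068753≈-5.900431; next y=3/5·(-0.142781)+1/4·(-5.900431)≈-1.560777
n=11: y≈-1.560777, sp=-3, e=sp−y≈-1.439223; I≈-4.544433, D=e−e_prev≈1.417995; u=5/4·(-1.439223)+3/4·(-4.544433)+0·1.417995≈-5.207354; next y=3/5·(-1.560777)+1/4·(-5.207354)≈-2.238305
n=12: y≈-2.238305, sp=-3, e=sp−y≈-0.761695; I≈-5.306129, D=e−e_prev≈0.677528; u=5/4·(-0.761695)+3/4·(-5.306129)+0·0.677528≈-4.931716; next y=3/5·(-2.238305)+1/4·(-4.931716)≈-2.575912

0 -3 -6.000 0.000
1 -3 -5.250 -1.500
2 -3 -4.950 -2.213
3 -3 -4.836 -2.565
4 -3 -4.796 -2.748
5 -3 -4.785 -2.848
6 -3 -4.785 -2.905
7 5 11.212 -2.939
8 5 9.209 1.039
9 -3 -7.593 2.926
10 -3 -5.900 -0.143
11 -3 -5.207 -1.561
12 -3 -4.932 -2.238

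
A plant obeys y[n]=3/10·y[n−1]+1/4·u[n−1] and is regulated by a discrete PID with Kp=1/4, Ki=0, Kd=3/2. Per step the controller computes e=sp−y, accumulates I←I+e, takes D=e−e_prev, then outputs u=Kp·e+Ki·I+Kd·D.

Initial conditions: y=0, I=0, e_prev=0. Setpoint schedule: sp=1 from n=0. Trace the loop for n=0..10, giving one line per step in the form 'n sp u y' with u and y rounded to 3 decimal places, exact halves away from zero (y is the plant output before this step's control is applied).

(exact arithmetic carried between steps; '≈' marks a value shown rounded to 6 d.p. or computed from one; I and e_prev carry over from the previous line; the table rounds u and y to 3 d.p., halves away from zero)
n=0: y=0, sp=1, e=sp−y=1; I=1, D=e−e_prev=1; u=1/4·1+0·1+3/2·1=1.75; next y=3/10·0+1/4·1.75=0.4375
n=1: y=0.4375, sp=1, e=sp−y=0.5625; I=1.5625, D=e−e_prev=-0.4375; u=1/4·0.5625+0·1.5625+3/2·(-0.4375)=-0.515625; next y=3/10·0.4375+1/4·(-0.515625)≈0.002344
n=2: y≈0.002344, sp=1, e=sp−y≈0.997656; I≈2.560156, D=e−e_prev≈0.435156; u=1/4·0.997656+0·2.560156+3/2·0.435156≈0.902148; next y=3/10·0.002344+1/4·0.902148≈0.226240
n=3: y≈0.226240, sp=1, e=sp−y≈0.773760; I≈3.333916, D=e−e_prev≈-0.223896; u=1/4·0.773760+0·3.333916+3/2·(-0.223896)≈-0.142405; next y=3/10·0.226240+1/4·(-0.142405)≈0.032271
n=4: y≈0.032271, sp=1, e=sp−y≈0.967729; I≈4.301645, D=e−e_prev≈0.193969; u=1/4·0.967729+0·4.301645+3/2·0.193969≈0.532886; next y=3/10·0.032271+1/4·0.532886≈0.142903
n=5: y≈0.142903, sp=1, e=sp−y≈0.857097; I≈5.158742, D=e−e_prev≈-0.110632; u=1/4·0.857097+0·5.158742+3/2·(-0.110632)≈0.048326; next y=3/10·0.142903+1/4·0.048326≈0.054952
n=6: y≈0.054952, sp=1, e=sp−y≈0.945048; I≈6.103790, D=e−e_prev≈0.087950; u=1/4·0.945048+0·6.103790+3/2·0.087950≈0.368187; next y=3/10·0.054952+1/4·0.368187≈0.108533
n=7: y≈0.108533, sp=1, e=sp−y≈0.891467; I≈6.995257, D=e−e_prev≈-0.053580; u=1/4·0.891467+0·6.995257+3/2·(-0.053580)≈0.142497; next y=3/10·0.108533+1/4·0.142497≈0.068184
n=8: y≈0.068184, sp=1, e=sp−y≈0.931816; I≈7.927073, D=e−e_prev≈0.040349; u=1/4·0.931816+0·7.927073+3/2·0.040349≈0.293477; next y=3/10·0.068184+1/4·0.293477≈0.093824
n=9: y≈0.093824, sp=1, e=sp−y≈0.906176; I≈8.833249, D=e−e_prev≈-0.025641; u=1/4·0.906176+0·8.833249+3/2·(-0.025641)≈0.188083; next y=3/10·0.093824+1/4·0.188083≈0.075168
n=10: y≈0.075168, sp=1, e=sp−y≈0.924832; I≈9.758081, D=e−e_prev≈0.018656; u=1/4·0.924832+0·9.758081+3/2·0.018656≈0.259192; next y=3/10·0.075168+1/4·0.259192≈0.087349

0 1 1.750 0.000
1 1 -0.516 0.438
2 1 0.902 0.002
3 1 -0.142 0.226
4 1 0.533 0.032
5 1 0.048 0.143
6 1 0.368 0.055
7 1 0.142 0.109
8 1 0.293 0.068
9 1 0.188 0.094
10 1 0.259 0.075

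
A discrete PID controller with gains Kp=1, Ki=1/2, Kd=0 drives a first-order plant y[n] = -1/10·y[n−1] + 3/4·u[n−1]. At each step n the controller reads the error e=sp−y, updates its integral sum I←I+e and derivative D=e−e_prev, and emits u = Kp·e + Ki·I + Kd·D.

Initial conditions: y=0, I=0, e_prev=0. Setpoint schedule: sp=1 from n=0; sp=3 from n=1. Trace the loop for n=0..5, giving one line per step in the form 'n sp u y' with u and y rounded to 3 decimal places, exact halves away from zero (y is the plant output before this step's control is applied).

(exact arithmetic carried between steps; '≈' marks a value shown rounded to 6 d.p. or computed from one; I and e_prev carry over from the previous line; the table rounds u and y to 3 d.p., halves away from zero)
n=0: y=0, sp=1, e=sp−y=1; I=1, D=e−e_prev=1; u=1·1+1/2·1+0·1=1.5; next y=-1/10·0+3/4·1.5=1.125
n=1: y=1.125, sp=3, e=sp−y=1.875; I=2.875, D=e−e_prev=0.875; u=1·1.875+1/2·2.875+0·0.875=3.3125; next y=-1/10·1.125+3/4·3.3125=2.371875
n=2: y=2.371875, sp=3, e=sp−y=0.628125; I=3.503125, D=e−e_prev=-1.246875; u=1·0.628125+1/2·3.503125+0·(-1.246875)≈2.379688; next y=-1/10·2.371875+3/4·2.379688≈1.547578
n=3: y≈1.547578, sp=3, e=sp−y≈1.452422; I≈4.955547, D=e−e_prev≈0.824297; u=1·1.452422+1/2·4.955547+0·0.824297≈3.930195; next y=-1/10·1.547578+3/4·3.930195≈2.792889
n=4: y≈2.792889, sp=3, e=sp−y≈0.207111; I≈5.162658, D=e−e_prev≈-1.245311; u=1·0.207111+1/2·5.162658+0·(-1.245311)≈2.788440; next y=-1/10·2.792889+3/4·2.788440≈1.812041
n=5: y≈1.812041, sp=3, e=sp−y≈1.187959; I≈6.350617, D=e−e_prev≈0.980847; u=1·1.187959+1/2·6.350617+0·0.980847≈4.363267; next y=-1/10·1.812041+3/4·4.363267≈3.091246

0 1 1.500 0.000
1 3 3.313 1.125
2 3 2.380 2.372
3 3 3.930 1.548
4 3 2.788 2.793
5 3 4.363 1.812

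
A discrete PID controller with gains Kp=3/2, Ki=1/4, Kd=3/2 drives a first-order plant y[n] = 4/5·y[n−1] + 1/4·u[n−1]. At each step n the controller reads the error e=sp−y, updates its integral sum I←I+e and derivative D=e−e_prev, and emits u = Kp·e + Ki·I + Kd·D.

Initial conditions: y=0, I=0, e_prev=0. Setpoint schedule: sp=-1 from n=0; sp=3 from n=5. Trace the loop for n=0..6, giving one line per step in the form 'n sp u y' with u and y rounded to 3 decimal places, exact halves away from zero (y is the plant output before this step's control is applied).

0 -1 -3.250 0.000
1 -1 0.641 -0.813
2 -1 -1.674 -0.490
3 -1 -0.276 -0.810
4 -1 -1.106 -0.717
5 3 12.395 -0.850
6 3 -3.466 2.419

(exact arithmetic carried between steps; '≈' marks a value shown rounded to 6 d.p. or computed from one; I and e_prev carry over from the previous line; the table rounds u and y to 3 d.p., halves away from zero)
n=0: y=0, sp=-1, e=sp−y=-1; I=-1, D=e−e_prev=-1; u=3/2·(-1)+1/4·(-1)+3/2·(-1)=-3.25; next y=4/5·0+1/4·(-3.25)=-0.8125
n=1: y=-0.8125, sp=-1, e=sp−y=-0.1875; I=-1.1875, D=e−e_prev=0.8125; u=3/2·(-0.1875)+1/4·(-1.1875)+3/2·0.8125=0.640625; next y=4/5·(-0.8125)+1/4·0.640625≈-0.489844
n=2: y≈-0.489844, sp=-1, e=sp−y≈-0.510156; I≈-1.697656, D=e−e_prev≈-0.322656; u=3/2·(-0.510156)+1/4·(-1.697656)+3/2·(-0.322656)≈-1.673633; next y=4/5·(-0.489844)+1/4·(-1.673633)≈-0.810283
n=3: y≈-0.810283, sp=-1, e=sp−y≈-0.189717; I≈-1.887373, D=e−e_prev≈0.320439; u=3/2·(-0.189717)+1/4·(-1.887373)+3/2·0.320439≈-0.275759; next y=4/5·(-0.810283)+1/4·(-0.275759)≈-0.717166
n=4: y≈-0.717166, sp=-1, e=sp−y≈-0.282834; I≈-2.170207, D=e−e_prev≈-0.093117; u=3/2·(-0.282834)+1/4·(-2.170207)+3/2·(-0.093117)≈-1.106477; next y=4/5·(-0.717166)+1/4·(-1.106477)≈-0.850352
n=5: y≈-0.850352, sp=3, e=sp−y≈3.850352; I≈1.680146, D=e−e_prev≈4.133186; u=3/2·3.850352+1/4·1.680146+3/2·4.133186≈12.395344; next y=4/5·(-0.850352)+1/4·12.395344≈2.418554
n=6: y≈2.418554, sp=3, e=sp−y≈0.581446; I≈2.261592, D=e−e_prev≈-3.268907; u=3/2·0.581446+1/4·2.261592+3/2·(-3.268907)≈-3.465793; next y=4/5·2.418554+1/4·(-3.465793)≈1.068395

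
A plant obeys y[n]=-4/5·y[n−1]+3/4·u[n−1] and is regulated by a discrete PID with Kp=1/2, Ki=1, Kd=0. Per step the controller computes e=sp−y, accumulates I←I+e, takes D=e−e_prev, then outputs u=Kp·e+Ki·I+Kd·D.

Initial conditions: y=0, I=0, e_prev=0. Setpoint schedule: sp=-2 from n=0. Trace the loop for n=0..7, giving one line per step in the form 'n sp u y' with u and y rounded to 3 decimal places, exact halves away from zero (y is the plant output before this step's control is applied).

0 -2 -3.000 0.000
1 -2 -1.625 -2.250
2 -2 -5.622 0.581
3 -2 -0.309 -4.681
4 -2 -9.920 3.513
5 -2 5.213 -10.250
6 -2 -20.077 12.110
7 -2 21.096 -24.746

(exact arithmetic carried between steps; '≈' marks a value shown rounded to 6 d.p. or computed from one; I and e_prev carry over from the previous line; the table rounds u and y to 3 d.p., halves away from zero)
n=0: y=0, sp=-2, e=sp−y=-2; I=-2, D=e−e_prev=-2; u=1/2·(-2)+1·(-2)+0·(-2)=-3; next y=-4/5·0+3/4·(-3)=-2.25
n=1: y=-2.25, sp=-2, e=sp−y=0.25; I=-1.75, D=e−e_prev=2.25; u=1/2·0.25+1·(-1.75)+0·2.25=-1.625; next y=-4/5·(-2.25)+3/4·(-1.625)=0.58125
n=2: y=0.58125, sp=-2, e=sp−y=-2.58125; I=-4.33125, D=e−e_prev=-2.83125; u=1/2·(-2.58125)+1·(-4.33125)+0·(-2.83125)=-5.621875; next y=-4/5·0.58125+3/4·(-5.621875)≈-4.681406
n=3: y≈-4.681406, sp=-2, e=sp−y≈2.681406; I≈-1.649844, D=e−e_prev≈5.262656; u=1/2·2.681406+1·(-1.649844)+0·5.262656≈-0.309141; next y=-4/5·(-4.681406)+3/4·(-0.309141)≈3.513270
n=4: y≈3.513270, sp=-2, e=sp−y≈-5.513270; I≈-7.163113, D=e−e_prev≈-8.194676; u=1/2·(-5.513270)+1·(-7.163113)+0·(-8.194676)≈-9.919748; next y=-4/5·3.513270+3/4·(-9.919748)≈-10.250427
n=5: y≈-10.250427, sp=-2, e=sp−y≈8.250427; I≈1.087313, D=e−e_prev≈13.763696; u=1/2·8.250427+1·1.087313+0·13.763696≈5.212527; next y=-4/5·(-10.250427)+3/4·5.212527≈12.109736
n=6: y≈12.109736, sp=-2, e=sp−y≈-14.109736; I≈-13.022423, D=e−e_prev≈-22.360163; u=1/2·(-14.109736)+1·(-13.022423)+0·(-22.360163)≈-20.077291; next y=-4/5·12.109736+3/4·(-20.077291)≈-24.745757
n=7: y≈-24.745757, sp=-2, e=sp−y≈22.745757; I≈9.723334, D=e−e_prev≈36.855494; u=1/2·22.745757+1·9.723334+0·36.855494≈21.096213; next y=-4/5·(-24.745757)+3/4·21.096213≈35.618766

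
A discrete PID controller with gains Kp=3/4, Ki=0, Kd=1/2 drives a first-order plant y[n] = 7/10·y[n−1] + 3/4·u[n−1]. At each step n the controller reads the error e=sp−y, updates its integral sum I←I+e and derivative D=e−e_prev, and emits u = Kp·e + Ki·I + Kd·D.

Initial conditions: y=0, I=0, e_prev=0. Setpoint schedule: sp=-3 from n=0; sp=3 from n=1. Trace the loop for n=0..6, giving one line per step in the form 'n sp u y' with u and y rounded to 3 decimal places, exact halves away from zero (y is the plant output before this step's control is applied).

(exact arithmetic carried between steps; '≈' marks a value shown rounded to 6 d.p. or computed from one; I and e_prev carry over from the previous line; the table rounds u and y to 3 d.p., halves away from zero)
n=0: y=0, sp=-3, e=sp−y=-3; I=-3, D=e−e_prev=-3; u=3/4·(-3)+0·(-3)+1/2·(-3)=-3.75; next y=7/10·0+3/4·(-3.75)=-2.8125
n=1: y=-2.8125, sp=3, e=sp−y=5.8125; I=2.8125, D=e−e_prev=8.8125; u=3/4·5.8125+0·2.8125+1/2·8.8125=8.765625; next y=7/10·(-2.8125)+3/4·8.765625≈4.605469
n=2: y≈4.605469, sp=3, e=sp−y≈-1.605469; I≈1.207031, D=e−e_prev≈-7.417969; u=3/4·(-1.605469)+0·1.207031+1/2·(-7.417969)≈-4.913086; next y=7/10·4.605469+3/4·(-4.913086)≈-0.460986
n=3: y≈-0.460986, sp=3, e=sp−y≈3.460986; I≈4.668018, D=e−e_prev≈5.066455; u=3/4·3.460986+0·4.668018+1/2·5.066455≈5.128967; next y=7/10·(-0.460986)+3/4·5.128967≈3.524035
n=4: y≈3.524035, sp=3, e=sp−y≈-0.524035; I≈4.143983, D=e−e_prev≈-3.985021; u=3/4·(-0.524035)+0·4.143983+1/2·(-3.985021)≈-2.385537; next y=7/10·3.524035+3/4·(-2.385537)≈0.677672
n=5: y≈0.677672, sp=3, e=sp−y≈2.322328; I≈6.466311, D=e−e_prev≈2.846363; u=3/4·2.322328+0·6.466311+1/2·2.846363≈3.164928; next y=7/10·0.677672+3/4·3.164928≈2.848066
n=6: y≈2.848066, sp=3, e=sp−y≈0.151934; I≈6.618245, D=e−e_prev≈-2.170394; u=3/4·0.151934+0·6.618245+1/2·(-2.170394)≈-0.971247; next y=7/10·2.848066+3/4·(-0.971247)≈1.265211

0 -3 -3.750 0.000
1 3 8.766 -2.813
2 3 -4.913 4.605
3 3 5.129 -0.461
4 3 -2.386 3.524
5 3 3.165 0.678
6 3 -0.971 2.848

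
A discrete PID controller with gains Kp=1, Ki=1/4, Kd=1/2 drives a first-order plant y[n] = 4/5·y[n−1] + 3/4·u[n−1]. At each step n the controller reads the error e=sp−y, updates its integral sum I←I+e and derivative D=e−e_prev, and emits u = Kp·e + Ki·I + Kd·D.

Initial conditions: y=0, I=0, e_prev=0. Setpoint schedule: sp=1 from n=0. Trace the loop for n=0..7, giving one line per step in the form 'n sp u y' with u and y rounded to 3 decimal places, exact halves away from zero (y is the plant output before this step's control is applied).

(exact arithmetic carried between steps; '≈' marks a value shown rounded to 6 d.p. or computed from one; I and e_prev carry over from the previous line; the table rounds u and y to 3 d.p., halves away from zero)
n=0: y=0, sp=1, e=sp−y=1; I=1, D=e−e_prev=1; u=1·1+1/4·1+1/2·1=1.75; next y=4/5·0+3/4·1.75=1.3125
n=1: y=1.3125, sp=1, e=sp−y=-0.3125; I=0.6875, D=e−e_prev=-1.3125; u=1·(-0.3125)+1/4·0.6875+1/2·(-1.3125)=-0.796875; next y=4/5·1.3125+3/4·(-0.796875)≈0.452344
n=2: y≈0.452344, sp=1, e=sp−y≈0.547656; I≈1.235156, D=e−e_prev≈0.860156; u=1·0.547656+1/4·1.235156+1/2·0.860156≈1.286523; next y=4/5·0.452344+3/4·1.286523≈1.326768
n=3: y≈1.326768, sp=1, e=sp−y≈-0.326768; I≈0.908389, D=e−e_prev≈-0.874424; u=1·(-0.326768)+1/4·0.908389+1/2·(-0.874424)≈-0.536882; next y=4/5·1.326768+3/4·(-0.536882)≈0.658752
n=4: y≈0.658752, sp=1, e=sp−y≈0.341248; I≈1.249636, D=e−e_prev≈0.668015; u=1·0.341248+1/4·1.249636+1/2·0.668015≈0.987664; next y=4/5·0.658752+3/4·0.987664≈1.267750
n=5: y≈1.267750, sp=1, e=sp−y≈-0.267750; I≈0.981886, D=e−e_prev≈-0.608998; u=1·(-0.267750)+1/4·0.981886+1/2·(-0.608998)≈-0.326778; next y=4/5·1.267750+3/4·(-0.326778)≈0.769117
n=6: y≈0.769117, sp=1, e=sp−y≈0.230883; I≈1.212769, D=e−e_prev≈0.498633; u=1·0.230883+1/4·1.212769+1/2·0.498633≈0.783392; next y=4/5·0.769117+3/4·0.783392≈1.202838
n=7: y≈1.202838, sp=1, e=sp−y≈-0.202838; I≈1.009932, D=e−e_prev≈-0.433721; u=1·(-0.202838)+1/4·1.009932+1/2·(-0.433721)≈-0.167215; next y=4/5·1.202838+3/4·(-0.167215)≈0.836859

0 1 1.750 0.000
1 1 -0.797 1.313
2 1 1.287 0.452
3 1 -0.537 1.327
4 1 0.988 0.659
5 1 -0.327 1.268
6 1 0.783 0.769
7 1 -0.167 1.203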